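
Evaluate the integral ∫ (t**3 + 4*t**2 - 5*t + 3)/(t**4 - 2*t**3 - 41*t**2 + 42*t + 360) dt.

37*log(t - 6)/22 - 37*log(t - 4)/42 + 3*log(t + 3)/14 - log(t + 5)/66 + C

Factor the denominator: (t - 6)*(t - 4)*(t + 3)*(t + 5).
Partial-fraction decomposition: -1/(66*(t + 5)) + 3/(14*(t + 3)) - 37/(42*(t - 4)) + 37/(22*(t - 6)).
Integrate each term: A/(t−a) contributes A·log|t−a|.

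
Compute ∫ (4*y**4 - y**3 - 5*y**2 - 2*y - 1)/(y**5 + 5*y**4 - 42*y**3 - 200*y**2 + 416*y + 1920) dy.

Factor the denominator: (y - 5)*(y - 4)*(y + 4)**2*(y + 6).
Partial-fraction decomposition: 5231/(440*(y + 6)) - 93733/(10368*(y + 4)) + 1015/(144*(y + 4)**2) - 871/(640*(y - 4)) + 2239/(891*(y - 5)).
Integrate each term; A/(y−a) gives A·log|y−a|; A/(y−a)² gives −A/(y−a).

2239*log(y - 5)/891 - 871*log(y - 4)/640 - 93733*log(y + 4)/10368 + 5231*log(y + 6)/440 - 1015/(144*y + 576) + C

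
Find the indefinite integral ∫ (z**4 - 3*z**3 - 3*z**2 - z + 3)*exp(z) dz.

Use integration by parts with u = z**4 - 3*z**3 - 3*z**2 - z + 3, dv = exp(z) dz, so v = exp(z).
Apply parts 4 times (tabular method): alternate signs, differentiate u down to 0, integrate dv up.

(z**4 - 7*z**3 + 18*z**2 - 37*z + 40)*exp(z) + C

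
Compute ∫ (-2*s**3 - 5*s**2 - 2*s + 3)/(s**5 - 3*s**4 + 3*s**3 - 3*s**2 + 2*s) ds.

3*log(s)/2 - 37*log(s - 2)/10 + 3*log(s - 1) - 2*log(s**2 + 1)/5 + 12*atan(s)/5 + C

Factor the denominator: s*(s - 2)*(s - 1)*(s**2 + 1).
Partial-fraction decomposition: -4*(s - 3)/(5*(s**2 + 1)) + 3/(s - 1) - 37/(10*(s - 2)) + 3/(2*s).
Integrate each term; A/(s−a) gives A·log|s−a|; the (Bs+D)/(s²+p²) term gives a log and an atan.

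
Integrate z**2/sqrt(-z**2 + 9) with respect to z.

-z*sqrt(-z**2 + 9)/2 + 9*asin(z/3)/2 + C

Substitute z = 3·sin(θ), so dz = 3·cos(θ) dθ and the radical becomes sqrt(-z**2 + 9) = 3·cos(θ) by the Pythagorean identity.
Integrate the resulting trig expression in θ, then back-substitute θ = asin(z/3), sin(θ) = z/3, cos(θ) = sqrt(-z**2 + 9)/3 (absorbing any constant into C).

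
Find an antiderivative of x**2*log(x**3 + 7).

x**3*log(x**3 + 7)/3 - x**3/3 + 7*log(x**3 + 7)/3 + C

Let u = x**3 + 7, so du = (3*x**2) dx.
The integral becomes (1/3)·∫ log(u) du; integrate by parts with u′=log(u), dv′=du.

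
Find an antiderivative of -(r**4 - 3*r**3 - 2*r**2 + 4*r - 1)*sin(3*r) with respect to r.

r**4*cos(3*r)/3 - 4*r**3*sin(3*r)/9 - r**3*cos(3*r) + r**2*sin(3*r) - 10*r**2*cos(3*r)/9 + 20*r*sin(3*r)/27 + 2*r*cos(3*r) - 2*sin(3*r)/3 - 7*cos(3*r)/81 + C

Use integration by parts with u = r**4 - 3*r**3 - 2*r**2 + 4*r - 1, dv = -sin(3*r) dr, so v = cos(3*r)/3.
Apply parts 4 times (tabular method): alternate signs, differentiate u down to 0, integrate dv up.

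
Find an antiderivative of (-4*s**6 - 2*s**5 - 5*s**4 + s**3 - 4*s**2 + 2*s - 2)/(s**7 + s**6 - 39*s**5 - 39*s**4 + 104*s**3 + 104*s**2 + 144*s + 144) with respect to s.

Factor the denominator: (s - 6)*(s - 2)*(s + 1)*(s + 2)*(s + 6)*(s**2 + 1).
Partial-fraction decomposition: -s/(185*(s**2 + 1)) - 88963/(35520*(s + 6)) + 151/(320*(s + 2)) - 8/(105*(s + 1)) + 203/(960*(s - 2)) - 104287/(49728*(s - 6)).
Integrate each term; A/(s−a) gives A·log|s−a|; the (Bs+D)/(s²+p²) term gives a log and an atan.

-104287*log(s - 6)/49728 + 203*log(s - 2)/960 - 8*log(s + 1)/105 + 151*log(s + 2)/320 - 88963*log(s + 6)/35520 - log(s**2 + 1)/370 + C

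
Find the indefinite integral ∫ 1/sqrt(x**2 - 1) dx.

Substitute x = sec(θ), so dx = sec(θ)*tan(θ) dθ and the radical becomes sqrt(x**2 - 1) = tan(θ) by the Pythagorean identity.
Integrate the resulting trig expression in θ, then back-substitute sec(θ) = x, tan(θ) = sqrt(x**2 - 1) (absorbing any constant into C).

log(x + sqrt(x**2 - 1)) + C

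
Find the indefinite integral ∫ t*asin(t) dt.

Use integration by parts with u = arcsin(t), dv = t dt.
Then du = 1/sqrt(-t**2 + 1) dt.

t**2*asin(t)/2 + t*sqrt(-t**2 + 1)/4 - asin(t)/4 + C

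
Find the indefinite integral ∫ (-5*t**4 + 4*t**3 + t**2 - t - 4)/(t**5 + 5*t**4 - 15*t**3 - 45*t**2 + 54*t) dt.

-2*log(t)/27 - 295*log(t - 3)/324 + 5*log(t - 1)/56 + 505*log(t + 3)/216 - 3653*log(t + 6)/567 + C

Factor the denominator: t*(t - 3)*(t - 1)*(t + 3)*(t + 6).
Partial-fraction decomposition: -3653/(567*(t + 6)) + 505/(216*(t + 3)) + 5/(56*(t - 1)) - 295/(324*(t - 3)) - 2/(27*t).
Integrate each term: A/(t−a) contributes A·log|t−a|.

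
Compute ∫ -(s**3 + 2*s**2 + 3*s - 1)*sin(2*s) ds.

Use integration by parts with u = s**3 + 2*s**2 + 3*s - 1, dv = -sin(2*s) ds, so v = cos(2*s)/2.
Apply parts 3 times (tabular method): alternate signs, differentiate u down to 0, integrate dv up.

s**3*cos(2*s)/2 - 3*s**2*sin(2*s)/4 + s**2*cos(2*s) - s*sin(2*s) + 3*s*cos(2*s)/4 - 3*sin(2*s)/8 - cos(2*s) + C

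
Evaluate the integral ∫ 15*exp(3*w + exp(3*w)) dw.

Let u = exp(3*w), so du = (3*exp(3*w)) dw.
Rewriting, the integral becomes 5·∫ e^u du = 5·e^u.
Substituting back, u = exp(3*w).

5*exp(exp(3*w)) + C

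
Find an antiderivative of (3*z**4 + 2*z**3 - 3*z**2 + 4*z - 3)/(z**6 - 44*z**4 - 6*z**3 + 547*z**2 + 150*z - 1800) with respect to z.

689*log(z - 5)/640 - 41*log(z - 4)/42 + 19*log(z - 2)/350 + 10109*log(z + 3)/22400 - 509*log(z + 5)/840 + 21/(80*z + 240) + C

Factor the denominator: (z - 5)*(z - 4)*(z - 2)*(z + 3)**2*(z + 5).
Partial-fraction decomposition: -509/(840*(z + 5)) + 10109/(22400*(z + 3)) - 21/(80*(z + 3)**2) + 19/(350*(z - 2)) - 41/(42*(z - 4)) + 689/(640*(z - 5)).
Integrate each term; A/(z−a) gives A·log|z−a|; A/(z−a)² gives −A/(z−a).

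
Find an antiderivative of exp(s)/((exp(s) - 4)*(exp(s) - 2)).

Let u = e^s, du = e^s ds.
The integral becomes ∫ du/((u-4)(u-2)); decompose into partial fractions.

log(exp(s) - 4)/2 - log(exp(s) - 2)/2 + C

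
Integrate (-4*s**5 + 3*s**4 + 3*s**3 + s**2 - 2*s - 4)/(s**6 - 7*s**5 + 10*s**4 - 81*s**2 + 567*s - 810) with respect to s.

Factor the denominator: (s - 5)*(s - 3)*(s - 2)*(s + 3)*(s**2 + 9).
Partial-fraction decomposition: -(1257*s + 22469)/(7956*(s**2 + 9)) - 229/(864*(s + 3)) - 4/(13*(s - 2)) + 649/(216*(s - 3)) - 3413/(544*(s - 5)).
Integrate each term; A/(s−a) gives A·log|s−a|; the (Bs+D)/(s²+p²) term gives a log and an atan.

-3413*log(s - 5)/544 + 649*log(s - 3)/216 - 4*log(s - 2)/13 - 229*log(s + 3)/864 - 419*log(s**2 + 9)/5304 - 22469*atan(s/3)/23868 + C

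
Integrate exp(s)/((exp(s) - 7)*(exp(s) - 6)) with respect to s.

Let u = e^s, du = e^s ds.
The integral becomes ∫ du/((u-7)(u-6)); decompose into partial fractions.

log(exp(s) - 7) - log(exp(s) - 6) + C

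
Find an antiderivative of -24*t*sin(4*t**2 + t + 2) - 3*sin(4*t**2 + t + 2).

Let u = 4*t**2 + t + 2, so du = (8*t + 1) dt.
Rewriting, the integral becomes -3·∫ sin(u) du = -3·-cos(u).
Substituting back, u = 4*t**2 + t + 2.

3*cos(4*t**2 + t + 2) + C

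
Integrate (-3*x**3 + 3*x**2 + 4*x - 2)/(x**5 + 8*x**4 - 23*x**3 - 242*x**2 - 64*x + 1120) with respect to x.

-47*log(x - 5)/486 + log(x - 2)/162 - 529*log(x + 4)/486 + 191*log(x + 7)/162 - 37/(27*x + 108) + C

Factor the denominator: (x - 5)*(x - 2)*(x + 4)**2*(x + 7).
Partial-fraction decomposition: 191/(162*(x + 7)) - 529/(486*(x + 4)) + 37/(27*(x + 4)**2) + 1/(162*(x - 2)) - 47/(486*(x - 5)).
Integrate each term; A/(x−a) gives A·log|x−a|; A/(x−a)² gives −A/(x−a).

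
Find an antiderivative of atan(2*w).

w*atan(2*w) - log(4*w**2 + 1)/4 + C

Use integration by parts with u = arctan(2*w), dv = dw.
Then du = 2/(4*w**2 + 1) dw.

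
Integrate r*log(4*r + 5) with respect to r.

Use integration by parts with u = log(4*r + 5), dv = r dr.
Then du = 4/(4*r + 5) dr and v = r**2/2.

r**2*log(4*r + 5)/2 - r**2/4 + 5*r/8 - 25*log(4*r + 5)/32 + C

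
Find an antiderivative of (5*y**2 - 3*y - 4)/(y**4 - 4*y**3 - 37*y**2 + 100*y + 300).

Factor the denominator: (y - 6)*(y - 5)*(y + 2)*(y + 5).
Partial-fraction decomposition: -68/(165*(y + 5)) + 11/(84*(y + 2)) - 53/(35*(y - 5)) + 79/(44*(y - 6)).
Integrate each term: A/(y−a) contributes A·log|y−a|.

79*log(y - 6)/44 - 53*log(y - 5)/35 + 11*log(y + 2)/84 - 68*log(y + 5)/165 + C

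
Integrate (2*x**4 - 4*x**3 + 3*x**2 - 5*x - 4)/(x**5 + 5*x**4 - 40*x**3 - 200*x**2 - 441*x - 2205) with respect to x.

Factor the denominator: (x - 7)*(x + 5)*(x + 7)*(x**2 + 9).
Partial-fraction decomposition: -(12*x + 467)/(986*(x**2 + 9)) + 794/(203*(x + 7)) - 923/(408*(x + 5)) + 61/(168*(x - 7)).
Integrate each term; A/(x−a) gives A·log|x−a|; the (Bx+D)/(x²+p²) term gives a log and an atan.

61*log(x - 7)/168 - 923*log(x + 5)/408 + 794*log(x + 7)/203 - 3*log(x**2 + 9)/493 - 467*atan(x/3)/2958 + C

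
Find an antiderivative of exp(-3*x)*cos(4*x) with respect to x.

Let I denote the integral. Integrate by parts with u = cos(4*x), dv = exp(-3*x) dx, so v = -exp(-3*x)/3: I = -exp(-3*x)*cos(4*x)/3 − (4/3)·∫ exp(-3*x)*sin(4*x) dx.
Apply parts again with u = sin(4*x), dv = exp(-3*x) dx: ∫ exp(-3*x)*sin(4*x) dx = -exp(-3*x)*sin(4*x)/3 + (4/3)·I. Substituting back brings back I: I = 4*exp(-3*x)*sin(4*x)/9 - exp(-3*x)*cos(4*x)/3 − (16/9)·I.
Solving for I: (1 + 16/9)·I equals the remaining terms, so I = (9/25)·(4*exp(-3*x)*sin(4*x)/9 - exp(-3*x)*cos(4*x)/3).

4*exp(-3*x)*sin(4*x)/25 - 3*exp(-3*x)*cos(4*x)/25 + C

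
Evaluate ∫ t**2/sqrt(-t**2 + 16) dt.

-t*sqrt(-t**2 + 16)/2 + 8*asin(t/4) + C

Substitute t = 4·sin(θ), so dt = 4·cos(θ) dθ and the radical becomes sqrt(-t**2 + 16) = 4·cos(θ) by the Pythagorean identity.
Integrate the resulting trig expression in θ, then back-substitute θ = asin(t/4), sin(θ) = t/4, cos(θ) = sqrt(-t**2 + 16)/4 (absorbing any constant into C).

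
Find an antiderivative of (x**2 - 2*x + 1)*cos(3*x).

Use integration by parts with u = x**2 - 2*x + 1, dv = cos(3*x) dx, so v = sin(3*x)/3.
Apply parts 2 times (tabular method): alternate signs, differentiate u down to 0, integrate dv up.

x**2*sin(3*x)/3 - 2*x*sin(3*x)/3 + 2*x*cos(3*x)/9 + 7*sin(3*x)/27 - 2*cos(3*x)/9 + C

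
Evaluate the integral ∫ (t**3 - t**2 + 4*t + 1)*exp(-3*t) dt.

(-3*t**3 - 12*t - 7)*exp(-3*t)/9 + C

Use integration by parts with u = t**3 - t**2 + 4*t + 1, dv = exp(-3*t) dt, so v = -exp(-3*t)/3.
Apply parts 3 times (tabular method): alternate signs, differentiate u down to 0, integrate dv up.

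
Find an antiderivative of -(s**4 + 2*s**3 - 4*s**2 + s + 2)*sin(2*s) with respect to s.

s**4*cos(2*s)/2 - s**3*sin(2*s) + s**3*cos(2*s) - 3*s**2*sin(2*s)/2 - 7*s**2*cos(2*s)/2 + 7*s*sin(2*s)/2 - s*cos(2*s) + sin(2*s)/2 + 11*cos(2*s)/4 + C

Use integration by parts with u = s**4 + 2*s**3 - 4*s**2 + s + 2, dv = -sin(2*s) ds, so v = cos(2*s)/2.
Apply parts 4 times (tabular method): alternate signs, differentiate u down to 0, integrate dv up.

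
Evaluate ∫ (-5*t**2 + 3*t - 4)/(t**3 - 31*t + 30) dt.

-57*log(t - 5)/22 + 3*log(t - 1)/14 - 202*log(t + 6)/77 + C

Factor the denominator: (t - 5)*(t - 1)*(t + 6).
Partial-fraction decomposition: -202/(77*(t + 6)) + 3/(14*(t - 1)) - 57/(22*(t - 5)).
Integrate each term: A/(t−a) contributes A·log|t−a|.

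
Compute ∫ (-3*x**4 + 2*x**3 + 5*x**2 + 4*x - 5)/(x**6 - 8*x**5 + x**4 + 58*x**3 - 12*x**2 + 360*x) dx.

Factor the denominator: x*(x - 6)*(x - 5)*(x + 3)*(x**2 + 4).
Partial-fraction decomposition: (4397*x - 1998)/(30160*(x**2 + 4)) + 269/(2808*(x + 3)) + 297/(232*(x - 5)) - 3257/(2160*(x - 6)) - 1/(72*x).
Integrate each term; A/(x−a) gives A·log|x−a|; the (Bx+D)/(x²+p²) term gives a log and an atan.

-log(x)/72 - 3257*log(x - 6)/2160 + 297*log(x - 5)/232 + 269*log(x + 3)/2808 + 4397*log(x**2 + 4)/60320 - 999*atan(x/2)/30160 + C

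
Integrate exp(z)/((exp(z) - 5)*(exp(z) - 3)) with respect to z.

Let u = e^z, du = e^z dz.
The integral becomes ∫ du/((u-3)(u-5)); decompose into partial fractions.

log(exp(z) - 5)/2 - log(exp(z) - 3)/2 + C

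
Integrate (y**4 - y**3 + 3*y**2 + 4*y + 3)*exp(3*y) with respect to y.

Use integration by parts with u = y**4 - y**3 + 3*y**2 + 4*y + 3, dv = exp(3*y) dy, so v = exp(3*y)/3.
Apply parts 4 times (tabular method): alternate signs, differentiate u down to 0, integrate dv up.

(27*y**4 - 63*y**3 + 144*y**2 + 12*y + 77)*exp(3*y)/81 + C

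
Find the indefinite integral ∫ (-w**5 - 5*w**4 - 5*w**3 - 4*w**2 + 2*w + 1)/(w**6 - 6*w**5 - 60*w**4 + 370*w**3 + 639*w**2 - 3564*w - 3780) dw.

Factor the denominator: (w - 6)**2*(w - 5)*(w + 1)*(w + 3)*(w + 7).
Partial-fraction decomposition: -1577/(12168*(w + 7)) - 17/(1296*(w + 3)) + 1/(882*(w + 1)) - 1741/(144*(w - 5)) + 7533896/(670761*(w - 6)) - 15467/(819*(w - 6)**2).
Integrate each term; A/(w−a) gives A·log|w−a|; A/(w−a)² gives −A/(w−a).

7533896*log(w - 6)/670761 - 1741*log(w - 5)/144 + log(w + 1)/882 - 17*log(w + 3)/1296 - 1577*log(w + 7)/12168 + 15467/(819*w - 4914) + C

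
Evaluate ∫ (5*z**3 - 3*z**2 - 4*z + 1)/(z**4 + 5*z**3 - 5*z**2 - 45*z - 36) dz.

97*log(z - 3)/168 + log(z + 1)/8 - 149*log(z + 3)/12 + 117*log(z + 4)/7 + C

Factor the denominator: (z - 3)*(z + 1)*(z + 3)*(z + 4).
Partial-fraction decomposition: 117/(7*(z + 4)) - 149/(12*(z + 3)) + 1/(8*(z + 1)) + 97/(168*(z - 3)).
Integrate each term: A/(z−a) contributes A·log|z−a|.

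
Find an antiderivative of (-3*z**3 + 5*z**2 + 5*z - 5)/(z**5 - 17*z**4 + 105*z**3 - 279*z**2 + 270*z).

-log(z)/54 - 443*log(z - 6)/54 + 23*log(z - 5)/2 - 59*log(z - 3)/18 + 13/(9*z - 27) + C

Factor the denominator: z*(z - 6)*(z - 5)*(z - 3)**2.
Partial-fraction decomposition: -59/(18*(z - 3)) - 13/(9*(z - 3)**2) + 23/(2*(z - 5)) - 443/(54*(z - 6)) - 1/(54*z).
Integrate each term; A/(z−a) gives A·log|z−a|; A/(z−a)² gives −A/(z−a).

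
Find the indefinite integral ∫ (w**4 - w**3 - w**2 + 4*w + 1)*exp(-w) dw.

(-w**4 - 3*w**3 - 8*w**2 - 20*w - 21)*exp(-w) + C

Use integration by parts with u = w**4 - w**3 - w**2 + 4*w + 1, dv = exp(-w) dw, so v = -exp(-w).
Apply parts 4 times (tabular method): alternate signs, differentiate u down to 0, integrate dv up.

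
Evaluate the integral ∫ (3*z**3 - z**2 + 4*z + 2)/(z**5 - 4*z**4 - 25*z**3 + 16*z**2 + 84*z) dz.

log(z)/42 + 101*log(z - 7)/315 - 3*log(z - 2)/20 + 17*log(z + 2)/36 - 2*log(z + 3)/3 + C

Factor the denominator: z*(z - 7)*(z - 2)*(z + 2)*(z + 3).
Partial-fraction decomposition: -2/(3*(z + 3)) + 17/(36*(z + 2)) - 3/(20*(z - 2)) + 101/(315*(z - 7)) + 1/(42*z).
Integrate each term: A/(z−a) contributes A·log|z−a|.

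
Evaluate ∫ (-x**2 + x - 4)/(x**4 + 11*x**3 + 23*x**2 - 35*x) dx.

Factor the denominator: x*(x - 1)*(x + 5)*(x + 7).
Partial-fraction decomposition: 15/(28*(x + 7)) - 17/(30*(x + 5)) - 1/(12*(x - 1)) + 4/(35*x).
Integrate each term: A/(x−a) contributes A·log|x−a|.

4*log(x)/35 - log(x - 1)/12 - 17*log(x + 5)/30 + 15*log(x + 7)/28 + C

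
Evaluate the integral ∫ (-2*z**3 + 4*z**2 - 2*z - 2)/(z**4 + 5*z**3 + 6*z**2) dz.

Factor the denominator: z**2*(z + 2)*(z + 3).
Partial-fraction decomposition: -94/(9*(z + 3)) + 17/(2*(z + 2)) - 1/(18*z) - 1/(3*z**2).
Integrate each term; A/(z−a) gives A·log|z−a|; A/(z−a)² gives −A/(z−a).

-log(z)/18 + 17*log(z + 2)/2 - 94*log(z + 3)/9 + 1/(3*z) + C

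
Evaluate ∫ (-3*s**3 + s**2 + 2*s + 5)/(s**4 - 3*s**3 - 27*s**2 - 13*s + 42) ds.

-961*log(s - 7)/540 - 5*log(s - 1)/72 + 29*log(s + 2)/27 - 89*log(s + 3)/40 + C

Factor the denominator: (s - 7)*(s - 1)*(s + 2)*(s + 3).
Partial-fraction decomposition: -89/(40*(s + 3)) + 29/(27*(s + 2)) - 5/(72*(s - 1)) - 961/(540*(s - 7)).
Integrate each term: A/(s−a) contributes A·log|s−a|.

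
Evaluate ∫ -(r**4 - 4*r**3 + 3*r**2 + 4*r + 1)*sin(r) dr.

Use integration by parts with u = r**4 - 4*r**3 + 3*r**2 + 4*r + 1, dv = -sin(r) dr, so v = cos(r).
Apply parts 4 times (tabular method): alternate signs, differentiate u down to 0, integrate dv up.

r**4*cos(r) - 4*r**3*sin(r) - 4*r**3*cos(r) + 12*r**2*sin(r) - 9*r**2*cos(r) + 18*r*sin(r) + 28*r*cos(r) - 28*sin(r) + 19*cos(r) + C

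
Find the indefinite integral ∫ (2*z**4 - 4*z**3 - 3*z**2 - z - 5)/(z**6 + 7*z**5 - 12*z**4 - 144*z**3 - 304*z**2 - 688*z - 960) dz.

Factor the denominator: (z - 5)*(z + 2)*(z + 4)*(z + 6)*(z**2 + 4).
Partial-fraction decomposition: 3*(45*z - 152)/(4640*(z**2 + 4)) - 3349/(3520*(z + 6)) + 719/(720*(z + 4)) - 7/(64*(z + 2)) + 95/(2871*(z - 5)).
Integrate each term; A/(z−a) gives A·log|z−a|; the (Bz+D)/(z²+p²) term gives a log and an atan.

95*log(z - 5)/2871 - 7*log(z + 2)/64 + 719*log(z + 4)/720 - 3349*log(z + 6)/3520 + 27*log(z**2 + 4)/1856 - 57*atan(z/2)/1160 + C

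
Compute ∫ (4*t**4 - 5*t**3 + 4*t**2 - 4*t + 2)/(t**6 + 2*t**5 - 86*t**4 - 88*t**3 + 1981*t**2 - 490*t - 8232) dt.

8059*log(t - 7)/21168 - 377*log(t - 4)/1089 + 43*log(t - 3)/400 - 13*log(t + 2)/675 - 72789*log(t + 7)/592900 - 2309/(1540*t + 10780) + C

Factor the denominator: (t - 7)*(t - 4)*(t - 3)*(t + 2)*(t + 7)**2.
Partial-fraction decomposition: -72789/(592900*(t + 7)) + 2309/(1540*(t + 7)**2) - 13/(675*(t + 2)) + 43/(400*(t - 3)) - 377/(1089*(t - 4)) + 8059/(21168*(t - 7)).
Integrate each term; A/(t−a) gives A·log|t−a|; A/(t−a)² gives −A/(t−a).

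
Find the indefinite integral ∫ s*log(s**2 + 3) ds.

s**2*log(s**2 + 3)/2 - s**2/2 + 3*log(s**2 + 3)/2 + C

Let u = s**2 + 3, so du = (2*s) ds.
The integral becomes (1/2)·∫ log(u) du; integrate by parts with u′=log(u), dv′=du.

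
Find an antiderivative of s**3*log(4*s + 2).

Use integration by parts with u = log(4*s + 2), dv = s**3 ds.
Then du = 4/(4*s + 2) ds and v = s**4/4.

s**4*log(4*s + 2)/4 - s**4/16 + s**3/24 - s**2/32 + s/32 - log(2*s + 1)/64 + C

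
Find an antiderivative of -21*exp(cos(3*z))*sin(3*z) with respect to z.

7*exp(cos(3*z)) + C

Let u = cos(3*z), so du = (-3*sin(3*z)) dz.
Rewriting, the integral becomes 7·∫ e^u du = 7·e^u.
Substituting back, u = cos(3*z).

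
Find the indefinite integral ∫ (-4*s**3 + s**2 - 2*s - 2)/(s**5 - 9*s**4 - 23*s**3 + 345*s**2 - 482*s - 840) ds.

-103*log(s - 7)/48 + 487*log(s - 5)/132 - 5*log(s - 4)/3 - log(s + 1)/240 + 7*log(s + 6)/55 + C

Factor the denominator: (s - 7)*(s - 5)*(s - 4)*(s + 1)*(s + 6).
Partial-fraction decomposition: 7/(55*(s + 6)) - 1/(240*(s + 1)) - 5/(3*(s - 4)) + 487/(132*(s - 5)) - 103/(48*(s - 7)).
Integrate each term: A/(s−a) contributes A·log|s−a|.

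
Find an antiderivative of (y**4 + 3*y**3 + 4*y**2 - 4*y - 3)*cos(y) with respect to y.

Use integration by parts with u = y**4 + 3*y**3 + 4*y**2 - 4*y - 3, dv = cos(y) dy, so v = sin(y).
Apply parts 4 times (tabular method): alternate signs, differentiate u down to 0, integrate dv up.

y**4*sin(y) + 3*y**3*sin(y) + 4*y**3*cos(y) - 8*y**2*sin(y) + 9*y**2*cos(y) - 22*y*sin(y) - 16*y*cos(y) + 13*sin(y) - 22*cos(y) + C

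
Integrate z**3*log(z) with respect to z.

Use integration by parts with u = log(z), dv = z**3 dz.
Then du = 1/z dz and v = z**4/4.

z**4*log(z)/4 - z**4/16 + C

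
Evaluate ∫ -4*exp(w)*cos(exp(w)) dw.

-4*sin(exp(w)) + C

Let u = exp(w), so du = (exp(w)) dw.
Rewriting, the integral becomes -4·∫ cos(u) du = -4·sin(u).
Substituting back, u = exp(w).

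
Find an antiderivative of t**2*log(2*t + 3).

t**3*log(2*t + 3)/3 - t**3/9 + t**2/4 - 3*t/4 + 9*log(2*t + 3)/8 + C

Use integration by parts with u = log(2*t + 3), dv = t**2 dt.
Then du = 2/(2*t + 3) dt and v = t**3/3.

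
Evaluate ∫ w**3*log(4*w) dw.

Use integration by parts with u = log(4*w), dv = w**3 dw.
Then du = 1/w dw and v = w**4/4.

w**4*(log(w) + 2*log(2))/4 - w**4/16 + C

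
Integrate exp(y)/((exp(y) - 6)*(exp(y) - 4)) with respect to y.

log(exp(y) - 6)/2 - log(exp(y) - 4)/2 + C

Let u = e^y, du = e^y dy.
The integral becomes ∫ du/((u-6)(u-4)); decompose into partial fractions.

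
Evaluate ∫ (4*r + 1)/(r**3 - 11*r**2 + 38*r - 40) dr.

7*log(r - 5) - 17*log(r - 4)/2 + 3*log(r - 2)/2 + C

Factor the denominator: (r - 5)*(r - 4)*(r - 2).
Partial-fraction decomposition: 3/(2*(r - 2)) - 17/(2*(r - 4)) + 7/(r - 5).
Integrate each term: A/(r−a) contributes A·log|r−a|.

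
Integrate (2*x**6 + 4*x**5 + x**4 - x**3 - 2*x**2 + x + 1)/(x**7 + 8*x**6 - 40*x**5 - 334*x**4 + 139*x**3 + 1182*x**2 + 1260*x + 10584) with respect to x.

125431*log(x - 6)/182520 - 19*log(x - 3)/180 + 287*log(x + 3)/5616 + 51235079*log(x + 7)/37977680 + 26511*log(x**2 + 4)/2921360 - 11407*atan(x/2)/1460680 + 17071/(2756*x + 19292) + C

Factor the denominator: (x - 6)*(x - 3)*(x + 3)*(x + 7)**2*(x**2 + 4).
Partial-fraction decomposition: (26511*x - 22814)/(1460680*(x**2 + 4)) + 51235079/(37977680*(x + 7)) - 17071/(2756*(x + 7)**2) + 287/(5616*(x + 3)) - 19/(180*(x - 3)) + 125431/(182520*(x - 6)).
Integrate each term; A/(x−a) gives A·log|x−a|; the (Bx+D)/(x²+p²) term gives a log and an atan.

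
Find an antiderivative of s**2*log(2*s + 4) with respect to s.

Use integration by parts with u = log(2*s + 4), dv = s**2 ds.
Then du = 2/(2*s + 4) ds and v = s**3/3.

s**3*log(2*s + 4)/3 - s**3/9 + s**2/3 - 4*s/3 + 8*log(s + 2)/3 + C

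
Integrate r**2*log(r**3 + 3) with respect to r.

Let u = r**3 + 3, so du = (3*r**2) dr.
The integral becomes (1/3)·∫ log(u) du; integrate by parts with u′=log(u), dv′=du.

r**3*log(r**3 + 3)/3 - r**3/3 + log(r**3 + 3) + C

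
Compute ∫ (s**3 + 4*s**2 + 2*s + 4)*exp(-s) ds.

(-s**3 - 7*s**2 - 16*s - 20)*exp(-s) + C

Use integration by parts with u = s**3 + 4*s**2 + 2*s + 4, dv = exp(-s) ds, so v = -exp(-s).
Apply parts 3 times (tabular method): alternate signs, differentiate u down to 0, integrate dv up.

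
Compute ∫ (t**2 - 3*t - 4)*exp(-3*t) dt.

(-9*t**2 + 21*t + 43)*exp(-3*t)/27 + C

Use integration by parts with u = t**2 - 3*t - 4, dv = exp(-3*t) dt, so v = -exp(-3*t)/3.
Apply parts 2 times (tabular method): alternate signs, differentiate u down to 0, integrate dv up.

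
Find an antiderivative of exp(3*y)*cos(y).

exp(3*y)*sin(y)/10 + 3*exp(3*y)*cos(y)/10 + C

Let I denote the integral. Integrate by parts with u = cos(y), dv = exp(3*y) dy, so v = exp(3*y)/3: I = exp(3*y)*cos(y)/3 + (1/3)·∫ exp(3*y)*sin(y) dy.
Apply parts again with u = sin(y), dv = exp(3*y) dy: ∫ exp(3*y)*sin(y) dy = exp(3*y)*sin(y)/3 − (1/3)·I. Substituting back brings back I: I = exp(3*y)*sin(y)/9 + exp(3*y)*cos(y)/3 − (1/9)·I.
Solving for I: (1 + 1/9)·I equals the remaining terms, so I = (9/10)·(exp(3*y)*sin(y)/9 + exp(3*y)*cos(y)/3).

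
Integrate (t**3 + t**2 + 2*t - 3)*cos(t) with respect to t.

Use integration by parts with u = t**3 + t**2 + 2*t - 3, dv = cos(t) dt, so v = sin(t).
Apply parts 3 times (tabular method): alternate signs, differentiate u down to 0, integrate dv up.

t**3*sin(t) + t**2*sin(t) + 3*t**2*cos(t) - 4*t*sin(t) + 2*t*cos(t) - 5*sin(t) - 4*cos(t) + C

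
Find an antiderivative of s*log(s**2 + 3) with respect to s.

s**2*log(s**2 + 3)/2 - s**2/2 + 3*log(s**2 + 3)/2 + C

Let u = s**2 + 3, so du = (2*s) ds.
The integral becomes (1/2)·∫ log(u) du; integrate by parts with u′=log(u), dv′=du.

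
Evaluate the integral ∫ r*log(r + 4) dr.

Use integration by parts with u = log(r + 4), dv = r dr.
Then du = 1/(r + 4) dr and v = r**2/2.

r**2*log(r + 4)/2 - r**2/4 + 2*r - 8*log(r + 4) + C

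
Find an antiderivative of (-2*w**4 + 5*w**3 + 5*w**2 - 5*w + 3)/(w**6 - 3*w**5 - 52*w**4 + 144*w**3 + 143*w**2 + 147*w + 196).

Factor the denominator: (w - 7)*(w - 4)*(w + 1)*(w + 7)*(w**2 + 1).
Partial-fraction decomposition: -(19*w + 25)/(850*(w**2 + 1)) + 1039/(7700*(w + 7)) + 1/(80*(w + 1)) + 43/(935*(w - 4)) - 479/(2800*(w - 7)).
Integrate each term; A/(w−a) gives A·log|w−a|; the (Bw+D)/(w²+p²) term gives a log and an atan.

-479*log(w - 7)/2800 + 43*log(w - 4)/935 + log(w + 1)/80 + 1039*log(w + 7)/7700 - 19*log(w**2 + 1)/1700 - atan(w)/34 + C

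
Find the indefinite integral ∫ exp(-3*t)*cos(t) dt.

exp(-3*t)*sin(t)/10 - 3*exp(-3*t)*cos(t)/10 + C

Let I denote the integral. Integrate by parts with u = cos(t), dv = exp(-3*t) dt, so v = -exp(-3*t)/3: I = -exp(-3*t)*cos(t)/3 − (1/3)·∫ exp(-3*t)*sin(t) dt.
Apply parts again with u = sin(t), dv = exp(-3*t) dt: ∫ exp(-3*t)*sin(t) dt = -exp(-3*t)*sin(t)/3 + (1/3)·I. Substituting back brings back I: I = exp(-3*t)*sin(t)/9 - exp(-3*t)*cos(t)/3 − (1/9)·I.
Solving for I: (1 + 1/9)·I equals the remaining terms, so I = (9/10)·(exp(-3*t)*sin(t)/9 - exp(-3*t)*cos(t)/3).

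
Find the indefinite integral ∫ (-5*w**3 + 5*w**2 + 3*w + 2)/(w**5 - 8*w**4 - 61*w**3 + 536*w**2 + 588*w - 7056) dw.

-1447*log(w - 7)/154 + 15617*log(w - 6)/1690 - 13*log(w + 4)/110 + 647*log(w + 7)/2366 - 88/(13*w - 78) + C

Factor the denominator: (w - 7)*(w - 6)**2*(w + 4)*(w + 7).
Partial-fraction decomposition: 647/(2366*(w + 7)) - 13/(110*(w + 4)) + 15617/(1690*(w - 6)) + 88/(13*(w - 6)**2) - 1447/(154*(w - 7)).
Integrate each term; A/(w−a) gives A·log|w−a|; A/(w−a)² gives −A/(w−a).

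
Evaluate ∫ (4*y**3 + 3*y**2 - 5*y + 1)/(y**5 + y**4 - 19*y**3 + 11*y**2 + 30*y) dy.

Factor the denominator: y*(y - 3)*(y - 2)*(y + 1)*(y + 5).
Partial-fraction decomposition: -57/(160*(y + 5)) - 5/(48*(y + 1)) - 5/(6*(y - 2)) + 121/(96*(y - 3)) + 1/(30*y).
Integrate each term: A/(y−a) contributes A·log|y−a|.

log(y)/30 + 121*log(y - 3)/96 - 5*log(y - 2)/6 - 5*log(y + 1)/48 - 57*log(y + 5)/160 + C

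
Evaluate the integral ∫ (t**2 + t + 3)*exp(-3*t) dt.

(-9*t**2 - 15*t - 32)*exp(-3*t)/27 + C

Use integration by parts with u = t**2 + t + 3, dv = exp(-3*t) dt, so v = -exp(-3*t)/3.
Apply parts 2 times (tabular method): alternate signs, differentiate u down to 0, integrate dv up.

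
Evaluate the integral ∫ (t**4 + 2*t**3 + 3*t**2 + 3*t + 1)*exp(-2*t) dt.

(-t**4 - 4*t**3 - 9*t**2 - 12*t - 7)*exp(-2*t)/2 + C

Use integration by parts with u = t**4 + 2*t**3 + 3*t**2 + 3*t + 1, dv = exp(-2*t) dt, so v = -exp(-2*t)/2.
Apply parts 4 times (tabular method): alternate signs, differentiate u down to 0, integrate dv up.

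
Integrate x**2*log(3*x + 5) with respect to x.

x**3*log(3*x + 5)/3 - x**3/9 + 5*x**2/18 - 25*x/27 + 125*log(3*x + 5)/81 + C

Use integration by parts with u = log(3*x + 5), dv = x**2 dx.
Then du = 3/(3*x + 5) dx and v = x**3/3.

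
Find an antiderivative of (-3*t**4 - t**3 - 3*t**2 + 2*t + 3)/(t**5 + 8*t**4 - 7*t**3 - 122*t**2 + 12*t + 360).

Factor the denominator: (t - 3)*(t - 2)*(t + 2)*(t + 5)*(t + 6).
Partial-fraction decomposition: -421/(32*(t + 6)) + 229/(21*(t + 5)) - 53/(240*(t + 2)) + 61/(224*(t - 2)) - 4/(5*(t - 3)).
Integrate each term: A/(t−a) contributes A·log|t−a|.

-4*log(t - 3)/5 + 61*log(t - 2)/224 - 53*log(t + 2)/240 + 229*log(t + 5)/21 - 421*log(t + 6)/32 + C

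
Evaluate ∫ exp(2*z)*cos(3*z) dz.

3*exp(2*z)*sin(3*z)/13 + 2*exp(2*z)*cos(3*z)/13 + C

Let I denote the integral. Integrate by parts with u = cos(3*z), dv = exp(2*z) dz, so v = exp(2*z)/2: I = exp(2*z)*cos(3*z)/2 + (3/2)·∫ exp(2*z)*sin(3*z) dz.
Apply parts again with u = sin(3*z), dv = exp(2*z) dz: ∫ exp(2*z)*sin(3*z) dz = exp(2*z)*sin(3*z)/2 − (3/2)·I. Substituting back brings back I: I = 3*exp(2*z)*sin(3*z)/4 + exp(2*z)*cos(3*z)/2 − (9/4)·I.
Solving for I: (1 + 9/4)·I equals the remaining terms, so I = (4/13)·(3*exp(2*z)*sin(3*z)/4 + exp(2*z)*cos(3*z)/2).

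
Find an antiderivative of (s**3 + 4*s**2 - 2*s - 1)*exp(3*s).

(3*s**3 + 9*s**2 - 12*s + 1)*exp(3*s)/9 + C

Use integration by parts with u = s**3 + 4*s**2 - 2*s - 1, dv = exp(3*s) ds, so v = exp(3*s)/3.
Apply parts 3 times (tabular method): alternate signs, differentiate u down to 0, integrate dv up.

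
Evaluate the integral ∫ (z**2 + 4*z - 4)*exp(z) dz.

Use integration by parts with u = z**2 + 4*z - 4, dv = exp(z) dz, so v = exp(z).
Apply parts 2 times (tabular method): alternate signs, differentiate u down to 0, integrate dv up.

(z**2 + 2*z - 6)*exp(z) + C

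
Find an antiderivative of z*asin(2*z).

z**2*asin(2*z)/2 + z*sqrt(-4*z**2 + 1)/8 - asin(2*z)/16 + C

Use integration by parts with u = arcsin(2*z), dv = z dz.
Then du = 2/sqrt(-4*z**2 + 1) dz.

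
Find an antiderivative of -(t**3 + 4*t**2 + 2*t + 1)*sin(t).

t**3*cos(t) - 3*t**2*sin(t) + 4*t**2*cos(t) - 8*t*sin(t) - 4*t*cos(t) + 4*sin(t) - 7*cos(t) + C

Use integration by parts with u = t**3 + 4*t**2 + 2*t + 1, dv = -sin(t) dt, so v = cos(t).
Apply parts 3 times (tabular method): alternate signs, differentiate u down to 0, integrate dv up.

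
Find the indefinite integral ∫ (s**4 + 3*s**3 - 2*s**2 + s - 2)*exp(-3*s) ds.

Use integration by parts with u = s**4 + 3*s**3 - 2*s**2 + s - 2, dv = exp(-3*s) ds, so v = -exp(-3*s)/3.
Apply parts 4 times (tabular method): alternate signs, differentiate u down to 0, integrate dv up.

(-27*s**4 - 117*s**3 - 63*s**2 - 69*s + 31)*exp(-3*s)/81 + C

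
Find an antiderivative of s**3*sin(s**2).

-s**2*cos(s**2)/2 + sin(s**2)/2 + C

Let u = s², du = 2s ds; rewrite as (1/2)∫ u^1·sin(1u) du.
Now integrate by parts 1 time.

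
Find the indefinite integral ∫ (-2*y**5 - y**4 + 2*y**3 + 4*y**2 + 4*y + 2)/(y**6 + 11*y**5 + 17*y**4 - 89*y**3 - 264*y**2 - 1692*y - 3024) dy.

Factor the denominator: (y - 4)*(y + 2)*(y + 6)*(y + 7)*(y**2 + 9).
Partial-fraction decomposition: (24547*y + 492213)/(848250*(y**2 + 9)) - 30697/(3190*(y + 7)) + 6973/(900*(y + 6)) - 7/(260*(y + 2)) - 349/(2750*(y - 4)).
Integrate each term; A/(y−a) gives A·log|y−a|; the (By+D)/(y²+p²) term gives a log and an atan.

-349*log(y - 4)/2750 - 7*log(y + 2)/260 + 6973*log(y + 6)/900 - 30697*log(y + 7)/3190 + 24547*log(y**2 + 9)/1696500 + 164071*atan(y/3)/848250 + C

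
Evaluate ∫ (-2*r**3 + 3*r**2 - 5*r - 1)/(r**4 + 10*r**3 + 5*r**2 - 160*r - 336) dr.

-101*log(r - 4)/616 - 95*log(r + 3)/28 + 65*log(r + 4)/8 - 289*log(r + 7)/44 + C

Factor the denominator: (r - 4)*(r + 3)*(r + 4)*(r + 7).
Partial-fraction decomposition: -289/(44*(r + 7)) + 65/(8*(r + 4)) - 95/(28*(r + 3)) - 101/(616*(r - 4)).
Integrate each term: A/(r−a) contributes A·log|r−a|.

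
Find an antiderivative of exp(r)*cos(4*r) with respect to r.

Let I denote the integral. Integrate by parts with u = cos(4*r), dv = exp(r) dr, so v = exp(r): I = exp(r)*cos(4*r) + 4·∫ exp(r)*sin(4*r) dr.
Apply parts again with u = sin(4*r), dv = exp(r) dr: ∫ exp(r)*sin(4*r) dr = exp(r)*sin(4*r) − 4·I. Substituting back brings back I: I = 4*exp(r)*sin(4*r) + exp(r)*cos(4*r) − 16·I.
Solving for I: (1 + 16)·I equals the remaining terms, so I = (1/17)·(4*exp(r)*sin(4*r) + exp(r)*cos(4*r)).

4*exp(r)*sin(4*r)/17 + exp(r)*cos(4*r)/17 + C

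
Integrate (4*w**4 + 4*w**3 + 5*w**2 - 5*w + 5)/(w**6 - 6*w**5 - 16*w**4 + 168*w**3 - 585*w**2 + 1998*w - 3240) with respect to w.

3105*log(w - 5)/748 - 269*log(w - 4)/50 + 467*log(w - 3)/324 - 907*log(w + 6)/8910 - 2539*log(w**2 + 9)/45900 - 217*atan(w/3)/3825 + C

Factor the denominator: (w - 5)*(w - 4)*(w - 3)*(w + 6)*(w**2 + 9).
Partial-fraction decomposition: -(2539*w + 3906)/(22950*(w**2 + 9)) - 907/(8910*(w + 6)) + 467/(324*(w - 3)) - 269/(50*(w - 4)) + 3105/(748*(w - 5)).
Integrate each term; A/(w−a) gives A·log|w−a|; the (Bw+D)/(w²+p²) term gives a log and an atan.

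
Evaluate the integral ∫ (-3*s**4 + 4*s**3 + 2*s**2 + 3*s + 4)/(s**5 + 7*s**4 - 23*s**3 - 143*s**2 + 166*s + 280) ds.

Factor the denominator: (s - 4)*(s - 2)*(s + 1)*(s + 5)*(s + 7).
Partial-fraction decomposition: -4247/(594*(s + 7)) + 292/(63*(s + 5)) - 1/(90*(s + 1)) - 1/(189*(s - 2)) - 232/(495*(s - 4)).
Integrate each term: A/(s−a) contributes A·log|s−a|.

-232*log(s - 4)/495 - log(s - 2)/189 - log(s + 1)/90 + 292*log(s + 5)/63 - 4247*log(s + 7)/594 + C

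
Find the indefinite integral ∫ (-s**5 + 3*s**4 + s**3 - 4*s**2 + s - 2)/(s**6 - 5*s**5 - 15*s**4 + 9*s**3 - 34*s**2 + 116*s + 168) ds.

Factor the denominator: (s - 7)*(s - 2)*(s + 1)*(s + 3)*(s**2 + 4).
Partial-fraction decomposition: -(698*s - 573)/(3445*(s**2 + 4)) - 209/(650*(s + 3)) - 1/(60*(s + 1)) - 1/(75*(s - 2)) - 2363/(5300*(s - 7)).
Integrate each term; A/(s−a) gives A·log|s−a|; the (Bs+D)/(s²+p²) term gives a log and an atan.

-2363*log(s - 7)/5300 - log(s - 2)/75 - log(s + 1)/60 - 209*log(s + 3)/650 - 349*log(s**2 + 4)/3445 + 573*atan(s/2)/6890 + C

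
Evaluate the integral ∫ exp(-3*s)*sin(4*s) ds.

-3*exp(-3*s)*sin(4*s)/25 - 4*exp(-3*s)*cos(4*s)/25 + C

Let I denote the integral. Integrate by parts with u = sin(4*s), dv = exp(-3*s) ds, so v = -exp(-3*s)/3: I = -exp(-3*s)*sin(4*s)/3 + (4/3)·∫ exp(-3*s)*cos(4*s) ds.
Apply parts again with u = cos(4*s), dv = exp(-3*s) ds: ∫ exp(-3*s)*cos(4*s) ds = -exp(-3*s)*cos(4*s)/3 − (4/3)·I. Substituting back brings back I: I = -exp(-3*s)*sin(4*s)/3 - 4*exp(-3*s)*cos(4*s)/9 − (16/9)·I.
Solving for I: (1 + 16/9)·I equals the remaining terms, so I = (9/25)·(-exp(-3*s)*sin(4*s)/3 - 4*exp(-3*s)*cos(4*s)/9).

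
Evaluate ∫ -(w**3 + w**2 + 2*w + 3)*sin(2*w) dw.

Use integration by parts with u = w**3 + w**2 + 2*w + 3, dv = -sin(2*w) dw, so v = cos(2*w)/2.
Apply parts 3 times (tabular method): alternate signs, differentiate u down to 0, integrate dv up.

w**3*cos(2*w)/2 - 3*w**2*sin(2*w)/4 + w**2*cos(2*w)/2 - w*sin(2*w)/2 + w*cos(2*w)/4 - sin(2*w)/8 + 5*cos(2*w)/4 + C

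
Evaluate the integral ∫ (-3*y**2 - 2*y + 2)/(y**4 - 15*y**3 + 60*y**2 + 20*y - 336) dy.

-53*log(y - 7)/9 + 59*log(y - 6)/8 - 3*log(y - 4)/2 + log(y + 2)/72 + C

Factor the denominator: (y - 7)*(y - 6)*(y - 4)*(y + 2).
Partial-fraction decomposition: 1/(72*(y + 2)) - 3/(2*(y - 4)) + 59/(8*(y - 6)) - 53/(9*(y - 7)).
Integrate each term: A/(y−a) contributes A·log|y−a|.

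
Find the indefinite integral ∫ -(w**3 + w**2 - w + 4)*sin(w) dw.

w**3*cos(w) - 3*w**2*sin(w) + w**2*cos(w) - 2*w*sin(w) - 7*w*cos(w) + 7*sin(w) + 2*cos(w) + C

Use integration by parts with u = w**3 + w**2 - w + 4, dv = -sin(w) dw, so v = cos(w).
Apply parts 3 times (tabular method): alternate signs, differentiate u down to 0, integrate dv up.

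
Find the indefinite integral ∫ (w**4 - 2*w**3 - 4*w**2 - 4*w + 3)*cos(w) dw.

Use integration by parts with u = w**4 - 2*w**3 - 4*w**2 - 4*w + 3, dv = cos(w) dw, so v = sin(w).
Apply parts 4 times (tabular method): alternate signs, differentiate u down to 0, integrate dv up.

w**4*sin(w) - 2*w**3*sin(w) + 4*w**3*cos(w) - 16*w**2*sin(w) - 6*w**2*cos(w) + 8*w*sin(w) - 32*w*cos(w) + 35*sin(w) + 8*cos(w) + C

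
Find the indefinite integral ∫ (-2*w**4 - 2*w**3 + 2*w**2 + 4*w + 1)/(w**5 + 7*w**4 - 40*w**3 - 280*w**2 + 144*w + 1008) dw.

Factor the denominator: (w - 6)*(w - 2)*(w + 2)*(w + 6)*(w + 7).
Partial-fraction decomposition: -809/(117*(w + 7)) + 2111/(384*(w + 6)) - 3/(128*(w + 2)) + 31/(1152*(w - 2)) - 2927/(4992*(w - 6)).
Integrate each term: A/(w−a) contributes A·log|w−a|.

-2927*log(w - 6)/4992 + 31*log(w - 2)/1152 - 3*log(w + 2)/128 + 2111*log(w + 6)/384 - 809*log(w + 7)/117 + C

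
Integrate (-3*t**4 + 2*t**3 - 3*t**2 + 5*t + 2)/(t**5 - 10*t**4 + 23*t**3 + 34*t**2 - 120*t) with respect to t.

Factor the denominator: t*(t - 5)*(t - 4)*(t - 3)*(t + 2).
Partial-fraction decomposition: -1/(5*(t + 2)) - 199/(30*(t - 3)) + 111/(4*(t - 4)) - 239/(10*(t - 5)) - 1/(60*t).
Integrate each term: A/(t−a) contributes A·log|t−a|.

-log(t)/60 - 239*log(t - 5)/10 + 111*log(t - 4)/4 - 199*log(t - 3)/30 - log(t + 2)/5 + C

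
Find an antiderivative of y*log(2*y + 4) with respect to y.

y**2*log(2*y + 4)/2 - y**2/4 + y - 2*log(y + 2) + C

Use integration by parts with u = log(2*y + 4), dv = y dy.
Then du = 2/(2*y + 4) dy and v = y**2/2.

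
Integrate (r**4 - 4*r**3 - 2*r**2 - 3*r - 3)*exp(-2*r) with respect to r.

(-r**4 + 2*r**3 + 5*r**2 + 8*r + 7)*exp(-2*r)/2 + C

Use integration by parts with u = r**4 - 4*r**3 - 2*r**2 - 3*r - 3, dv = exp(-2*r) dr, so v = -exp(-2*r)/2.
Apply parts 4 times (tabular method): alternate signs, differentiate u down to 0, integrate dv up.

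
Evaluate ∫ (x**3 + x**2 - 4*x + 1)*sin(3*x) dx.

-x**3*cos(3*x)/3 + x**2*sin(3*x)/3 - x**2*cos(3*x)/3 + 2*x*sin(3*x)/9 + 14*x*cos(3*x)/9 - 14*sin(3*x)/27 - 7*cos(3*x)/27 + C

Use integration by parts with u = x**3 + x**2 - 4*x + 1, dv = sin(3*x) dx, so v = -cos(3*x)/3.
Apply parts 3 times (tabular method): alternate signs, differentiate u down to 0, integrate dv up.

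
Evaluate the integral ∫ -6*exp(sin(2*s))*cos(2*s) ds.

-3*exp(sin(2*s)) + C

Let u = sin(2*s), so du = (2*cos(2*s)) ds.
Rewriting, the integral becomes -3·∫ e^u du = -3·e^u.
Substituting back, u = sin(2*s).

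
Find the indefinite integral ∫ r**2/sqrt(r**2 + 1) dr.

r*sqrt(r**2 + 1)/2 - log(r + sqrt(r**2 + 1))/2 + C

Substitute r = tan(θ), so dr = sec(θ)^2 dθ and the radical becomes sqrt(r**2 + 1) = sec(θ) by the Pythagorean identity.
Integrate the resulting trig expression in θ, then back-substitute tan(θ) = r, sec(θ) = sqrt(r**2 + 1) (absorbing any constant into C).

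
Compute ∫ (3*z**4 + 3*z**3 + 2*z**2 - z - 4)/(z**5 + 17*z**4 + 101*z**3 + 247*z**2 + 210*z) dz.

Factor the denominator: z*(z + 2)*(z + 3)*(z + 5)*(z + 7).
Partial-fraction decomposition: 1255/(56*(z + 7)) - 517/(20*(z + 5)) + 179/(24*(z + 3)) - 1/(z + 2) - 2/(105*z).
Integrate each term: A/(z−a) contributes A·log|z−a|.

-2*log(z)/105 - log(z + 2) + 179*log(z + 3)/24 - 517*log(z + 5)/20 + 1255*log(z + 7)/56 + C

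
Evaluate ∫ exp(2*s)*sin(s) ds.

Let I denote the integral. Integrate by parts with u = sin(s), dv = exp(2*s) ds, so v = exp(2*s)/2: I = exp(2*s)*sin(s)/2 − (1/2)·∫ exp(2*s)*cos(s) ds.
Apply parts again with u = cos(s), dv = exp(2*s) ds: ∫ exp(2*s)*cos(s) ds = exp(2*s)*cos(s)/2 + (1/2)·I. Substituting back brings back I: I = exp(2*s)*sin(s)/2 - exp(2*s)*cos(s)/4 − (1/4)·I.
Solving for I: (1 + 1/4)·I equals the remaining terms, so I = (4/5)·(exp(2*s)*sin(s)/2 - exp(2*s)*cos(s)/4).

2*exp(2*s)*sin(s)/5 - exp(2*s)*cos(s)/5 + C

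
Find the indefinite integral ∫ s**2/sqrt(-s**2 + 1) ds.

Substitute s = sin(θ), so ds = cos(θ) dθ and the radical becomes sqrt(-s**2 + 1) = cos(θ) by the Pythagorean identity.
Integrate the resulting trig expression in θ, then back-substitute θ = asin(s), sin(θ) = s, cos(θ) = sqrt(-s**2 + 1) (absorbing any constant into C).

-s*sqrt(-s**2 + 1)/2 + asin(s)/2 + C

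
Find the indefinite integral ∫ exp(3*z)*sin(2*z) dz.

3*exp(3*z)*sin(2*z)/13 - 2*exp(3*z)*cos(2*z)/13 + C

Let I denote the integral. Integrate by parts with u = sin(2*z), dv = exp(3*z) dz, so v = exp(3*z)/3: I = exp(3*z)*sin(2*z)/3 − (2/3)·∫ exp(3*z)*cos(2*z) dz.
Apply parts again with u = cos(2*z), dv = exp(3*z) dz: ∫ exp(3*z)*cos(2*z) dz = exp(3*z)*cos(2*z)/3 + (2/3)·I. Substituting back brings back I: I = exp(3*z)*sin(2*z)/3 - 2*exp(3*z)*cos(2*z)/9 − (4/9)·I.
Solving for I: (1 + 4/9)·I equals the remaining terms, so I = (9/13)·(exp(3*z)*sin(2*z)/3 - 2*exp(3*z)*cos(2*z)/9).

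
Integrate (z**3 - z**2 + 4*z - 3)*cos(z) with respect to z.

z**3*sin(z) - z**2*sin(z) + 3*z**2*cos(z) - 2*z*sin(z) - 2*z*cos(z) - sin(z) - 2*cos(z) + C

Use integration by parts with u = z**3 - z**2 + 4*z - 3, dv = cos(z) dz, so v = sin(z).
Apply parts 3 times (tabular method): alternate signs, differentiate u down to 0, integrate dv up.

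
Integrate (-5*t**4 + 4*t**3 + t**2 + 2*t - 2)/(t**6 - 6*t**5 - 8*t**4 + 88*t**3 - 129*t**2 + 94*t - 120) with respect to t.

Factor the denominator: (t - 5)*(t - 3)*(t - 2)*(t + 4)*(t**2 + 1).
Partial-fraction decomposition: (3*t + 2)/(65*(t**2 + 1)) + 5/(21*(t + 4)) - 7/(15*(t - 2)) + 71/(35*(t - 3)) - 24/(13*(t - 5)).
Integrate each term; A/(t−a) gives A·log|t−a|; the (Bt+D)/(t²+p²) term gives a log and an atan.

-24*log(t - 5)/13 + 71*log(t - 3)/35 - 7*log(t - 2)/15 + 5*log(t + 4)/21 + 3*log(t**2 + 1)/130 + 2*atan(t)/65 + C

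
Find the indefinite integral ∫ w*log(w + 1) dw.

Use integration by parts with u = log(w + 1), dv = w dw.
Then du = 1/(w + 1) dw and v = w**2/2.

w**2*log(w + 1)/2 - w**2/4 + w/2 - log(w + 1)/2 + C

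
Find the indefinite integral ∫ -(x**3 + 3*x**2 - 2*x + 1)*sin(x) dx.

x**3*cos(x) - 3*x**2*sin(x) + 3*x**2*cos(x) - 6*x*sin(x) - 8*x*cos(x) + 8*sin(x) - 5*cos(x) + C

Use integration by parts with u = x**3 + 3*x**2 - 2*x + 1, dv = -sin(x) dx, so v = cos(x).
Apply parts 3 times (tabular method): alternate signs, differentiate u down to 0, integrate dv up.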